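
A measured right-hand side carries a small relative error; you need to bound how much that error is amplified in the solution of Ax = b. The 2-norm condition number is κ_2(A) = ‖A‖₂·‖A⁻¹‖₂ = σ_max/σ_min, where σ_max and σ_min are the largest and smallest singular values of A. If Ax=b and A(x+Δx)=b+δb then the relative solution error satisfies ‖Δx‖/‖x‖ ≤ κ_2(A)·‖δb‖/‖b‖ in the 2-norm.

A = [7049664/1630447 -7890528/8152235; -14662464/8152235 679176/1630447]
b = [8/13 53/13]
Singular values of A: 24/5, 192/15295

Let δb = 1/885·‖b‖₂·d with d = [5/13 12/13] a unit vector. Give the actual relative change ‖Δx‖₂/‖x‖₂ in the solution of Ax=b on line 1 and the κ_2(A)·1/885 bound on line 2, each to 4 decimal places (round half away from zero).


0.0012
0.4321

largest singular value 24/5, smallest 192/15295
κ = σ_max/σ_min = (24/5)/(192/15295) = 382.3750
worst-case relative error ≤ 382.3750 × 1/885 = 0.4321
solve Ax = b  →  x = [69.7434 310.9197]
‖b‖ = 4.1231, ‖x‖ = 318.6459
re-solving with b+δb shifts x by Δx of norm 0.3711
relative error = 0.0012
tightness: 0.0012 against a bound of 0.4321 (unrounded ratio ≈ 0.0027)


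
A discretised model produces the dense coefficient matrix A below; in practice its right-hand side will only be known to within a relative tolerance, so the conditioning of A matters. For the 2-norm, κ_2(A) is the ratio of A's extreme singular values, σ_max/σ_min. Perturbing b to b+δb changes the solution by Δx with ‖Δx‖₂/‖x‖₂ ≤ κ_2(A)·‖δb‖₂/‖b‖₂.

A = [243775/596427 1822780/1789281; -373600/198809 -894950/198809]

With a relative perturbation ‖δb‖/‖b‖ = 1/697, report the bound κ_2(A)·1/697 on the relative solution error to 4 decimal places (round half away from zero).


0.4816

AᵀA = [60203125/16278093 433436500/48834279; 433436500/48834279 3120775300/146502837]; tr = 281738725/11269449, det = 62500/11269449
char-poly roots: 25 and 2500/11269449
so κ_2 = √(25 / (2500/11269449)) = 335.7000
bound on ‖Δx‖/‖x‖: κ·ε = 335.7000·1/697 = 0.4816


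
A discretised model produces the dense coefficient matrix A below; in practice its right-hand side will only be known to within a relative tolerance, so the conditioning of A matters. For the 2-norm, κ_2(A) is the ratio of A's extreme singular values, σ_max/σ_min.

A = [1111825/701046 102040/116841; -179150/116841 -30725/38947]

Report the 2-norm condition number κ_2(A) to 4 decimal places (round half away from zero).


AᵀA = [2843715625/584382276 126355250/48698523; 126355250/48698523 22483225/16232841]; tr = 12640525/2022084, det = 15625/2022084
solving λ² − 12640525/2022084·λ + 15625/2022084 = 0 gives λ = 25/4, 625/505521
so κ_2 = √((25/4) / (625/505521)) = 71.1000

71.1000


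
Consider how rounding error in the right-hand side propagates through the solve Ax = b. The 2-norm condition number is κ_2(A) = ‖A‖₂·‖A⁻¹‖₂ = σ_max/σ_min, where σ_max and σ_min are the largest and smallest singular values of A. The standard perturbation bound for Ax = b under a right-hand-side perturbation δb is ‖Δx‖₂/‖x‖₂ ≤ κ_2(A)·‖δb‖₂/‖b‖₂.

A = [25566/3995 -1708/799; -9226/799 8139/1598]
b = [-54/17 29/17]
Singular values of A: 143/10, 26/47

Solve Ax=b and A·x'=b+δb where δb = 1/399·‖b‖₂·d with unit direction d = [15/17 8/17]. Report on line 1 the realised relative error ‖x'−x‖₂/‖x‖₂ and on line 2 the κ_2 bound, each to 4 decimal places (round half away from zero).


σ_max = 143/10, σ_min = 26/47
κ_2(A) = (143/10) / (26/47) = 25.8500
perturbation bound = 25.8500·1/399 = 0.0648
solve Ax = b  →  x = [-1.5842 -3.2566]
‖b‖ = 3.6056, ‖x‖ = 3.6215
δb = ε·‖b‖·d = [0.0080 0.0043]; solving A·Δx = δb gives ‖Δx‖ = 0.0163
relative error = 0.0045
so the bound overstates the realised error by a factor of ≈ 14.3631 (computed from the unrounded values)

0.0045
0.0648


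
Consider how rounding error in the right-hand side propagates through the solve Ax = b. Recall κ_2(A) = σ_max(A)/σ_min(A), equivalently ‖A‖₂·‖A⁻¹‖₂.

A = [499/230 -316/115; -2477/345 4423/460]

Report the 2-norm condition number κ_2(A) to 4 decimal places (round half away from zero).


AᵀA = [1071325/19044 -476075/6348; -476075/6348 846425/8464]; tr = 11903125/76176, det = 390625/304704
λ_max, λ_min = (11903125/76176 ± √141654628515625/5802782976)/2 = 625/4, 625/76176
σ_max=√(625/4)=(25/2), σ_min=√(625/76176)=(25/276) → κ = 138.0000

138.0000


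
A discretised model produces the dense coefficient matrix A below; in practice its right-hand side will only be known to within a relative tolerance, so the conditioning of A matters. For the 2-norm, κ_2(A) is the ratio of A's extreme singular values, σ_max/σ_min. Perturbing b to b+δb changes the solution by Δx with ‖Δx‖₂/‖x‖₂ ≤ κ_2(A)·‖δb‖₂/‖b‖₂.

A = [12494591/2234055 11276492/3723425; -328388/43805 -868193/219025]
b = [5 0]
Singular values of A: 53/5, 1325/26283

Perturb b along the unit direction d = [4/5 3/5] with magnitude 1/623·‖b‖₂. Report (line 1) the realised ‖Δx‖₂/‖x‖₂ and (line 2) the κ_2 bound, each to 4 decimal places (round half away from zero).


from the listed singular values, σ₁ = 53/5, σ_n = 1325/26283
κ = σ_max/σ_min = (53/5)/(1325/26283) = 210.2640
worst-case relative error ≤ 210.2640 × 1/623 = 0.3375
solve Ax = b  →  x = [-37.0891 70.1434]
2-norm of b is 5.0000; of x, 79.3454
re-solving with b+δb shifts x by Δx of norm 0.1592
realised ‖Δx‖/‖x‖ = 0.0020
tightness: 0.0020 against a bound of 0.3375 (unrounded ratio ≈ 0.0059)

0.0020
0.3375


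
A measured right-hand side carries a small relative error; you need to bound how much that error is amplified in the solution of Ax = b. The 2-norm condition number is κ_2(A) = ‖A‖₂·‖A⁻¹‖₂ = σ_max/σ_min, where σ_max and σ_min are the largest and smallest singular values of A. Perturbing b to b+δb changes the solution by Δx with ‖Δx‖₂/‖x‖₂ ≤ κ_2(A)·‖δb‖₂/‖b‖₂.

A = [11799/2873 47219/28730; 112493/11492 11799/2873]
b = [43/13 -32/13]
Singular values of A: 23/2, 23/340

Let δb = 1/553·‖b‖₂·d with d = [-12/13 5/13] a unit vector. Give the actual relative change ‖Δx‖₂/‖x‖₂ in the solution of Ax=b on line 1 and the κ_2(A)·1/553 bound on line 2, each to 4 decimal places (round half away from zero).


from the listed singular values, σ₁ = 23/2, σ_n = 23/340
condition number: (23/2) ÷ (23/340) = 170.0000
κ_2(A)·‖δb‖/‖b‖ = 0.3074
solve Ax = b  →  x = [22.6622 -54.6154]
‖b‖ = 4.1231, ‖x‖ = 59.1305
with δb = [-0.0069 0.0029], A·Δx = δb → ‖Δx‖ = 0.1102
realised ‖Δx‖/‖x‖ = 0.0019
so the bound overstates the realised error by a factor of ≈ 164.9244 (computed from the unrounded values)

0.0019
0.3074


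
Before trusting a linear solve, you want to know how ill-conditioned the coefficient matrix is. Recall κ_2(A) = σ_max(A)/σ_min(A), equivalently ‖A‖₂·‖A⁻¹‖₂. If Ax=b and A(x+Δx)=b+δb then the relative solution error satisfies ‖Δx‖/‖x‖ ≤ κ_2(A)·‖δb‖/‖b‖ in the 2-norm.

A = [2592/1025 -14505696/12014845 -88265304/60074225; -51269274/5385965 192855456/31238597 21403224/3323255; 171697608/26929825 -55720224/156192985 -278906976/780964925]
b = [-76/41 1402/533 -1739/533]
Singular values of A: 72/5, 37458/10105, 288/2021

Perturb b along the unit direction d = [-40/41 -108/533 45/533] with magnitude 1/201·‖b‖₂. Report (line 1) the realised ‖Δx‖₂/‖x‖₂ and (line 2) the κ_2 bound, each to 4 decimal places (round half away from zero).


0.0227
0.5027

σ_max = 72/5, σ_min = 288/2021
κ_2(A) = (72/5) / (288/2021) = 101.0500
perturbation bound = 101.0500·1/201 = 0.5027
solve Ax = b  →  x = [-0.5459 -5.2643 4.6477]
‖b‖₂ = 4.5826 and ‖x‖₂ = 7.0436
δb = ε·‖b‖·d = [-0.0222 -0.0046 0.0019]; solving A·Δx = δb gives ‖Δx‖ = 0.1600
realised ‖Δx‖/‖x‖ = 0.0227
realised/bound (from unrounded values) ≈ 0.0452


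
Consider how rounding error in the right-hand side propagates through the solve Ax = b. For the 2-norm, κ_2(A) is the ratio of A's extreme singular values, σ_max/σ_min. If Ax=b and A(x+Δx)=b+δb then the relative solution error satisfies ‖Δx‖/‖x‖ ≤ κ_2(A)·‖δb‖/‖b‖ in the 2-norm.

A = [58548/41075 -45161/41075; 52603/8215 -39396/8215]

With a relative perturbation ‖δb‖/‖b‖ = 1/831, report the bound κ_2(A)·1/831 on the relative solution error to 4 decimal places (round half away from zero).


0.3954

M = AᵀA = [72604758529/1687155625 -54452780928/1687155625; -54452780928/1687155625 40840636321/1687155625]. tr(M)=4537815794/67486225, det(M)=2825761/67486225
solving λ² − 4537815794/67486225·λ + 2825761/67486225 = 0 gives λ = 1681/25, 1681/2699449
κ = σ_max/σ_min = (41/5)/(41/1643) = 328.6000
perturbation bound = 328.6000·1/831 = 0.3954


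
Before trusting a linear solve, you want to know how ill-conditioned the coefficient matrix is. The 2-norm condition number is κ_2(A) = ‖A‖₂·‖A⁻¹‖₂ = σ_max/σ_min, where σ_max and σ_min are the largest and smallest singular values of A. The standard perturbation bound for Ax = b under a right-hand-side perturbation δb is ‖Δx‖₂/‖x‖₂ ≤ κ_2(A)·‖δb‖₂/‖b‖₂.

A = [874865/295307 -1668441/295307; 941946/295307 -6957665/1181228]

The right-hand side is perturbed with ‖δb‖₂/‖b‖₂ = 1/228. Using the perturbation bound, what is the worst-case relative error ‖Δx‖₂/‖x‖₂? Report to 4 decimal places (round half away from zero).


form AᵀA = [115594253/6099617 -433391175/12199234; -433391175/12199234 6501239993/97593872] with trace 491220473/5740816 and determinant 1874161/5740816
char-poly roots: 1369/16 and 1369/358801
κ = σ_max/σ_min = (37/4)/(37/599) = 149.7500
bound on ‖Δx‖/‖x‖: κ·ε = 149.7500·1/228 = 0.6568

0.6568


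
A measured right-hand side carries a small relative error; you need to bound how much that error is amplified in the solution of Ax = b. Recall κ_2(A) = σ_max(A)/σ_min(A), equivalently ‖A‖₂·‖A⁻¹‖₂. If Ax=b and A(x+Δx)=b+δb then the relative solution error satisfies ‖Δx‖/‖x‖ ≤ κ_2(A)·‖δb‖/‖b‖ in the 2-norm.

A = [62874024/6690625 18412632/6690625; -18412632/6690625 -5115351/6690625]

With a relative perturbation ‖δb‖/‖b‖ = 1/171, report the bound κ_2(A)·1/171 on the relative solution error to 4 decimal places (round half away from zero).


1.5651

AᵀA = [6867468657792/71623140625 2002981346856/71623140625; 2002981346856/71623140625 584306932833/71623140625]; tr = 2384568189/22919405, det = 432972864/2864925625
λ_max, λ_min = (2384568189/22919405 ± √142146197415429272289/13132478138850625)/2 = 2601/25, 166464/114597025
so κ_2 = √((2601/25) / (166464/114597025)) = 267.6250
perturbation bound = 267.6250·1/171 = 1.5651


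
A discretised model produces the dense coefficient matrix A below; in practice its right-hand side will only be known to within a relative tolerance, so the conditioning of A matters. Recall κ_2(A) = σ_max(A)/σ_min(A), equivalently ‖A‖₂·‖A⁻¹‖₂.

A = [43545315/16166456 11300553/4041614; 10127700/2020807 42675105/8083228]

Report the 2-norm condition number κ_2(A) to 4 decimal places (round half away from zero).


AᵀA = [29275758218025/904340137024 7684736275755/226085034256; 7684736275755/226085034256 8069116190949/226085034256]; tr = 73189325781/1075315264, det = 741200625/17205044224
solving λ² − 73189325781/1075315264·λ + 741200625/17205044224 = 0 gives λ = 1089/16, 680625/1075315264
so κ_2 = √((1089/16) / (680625/1075315264)) = 327.9200

327.9200


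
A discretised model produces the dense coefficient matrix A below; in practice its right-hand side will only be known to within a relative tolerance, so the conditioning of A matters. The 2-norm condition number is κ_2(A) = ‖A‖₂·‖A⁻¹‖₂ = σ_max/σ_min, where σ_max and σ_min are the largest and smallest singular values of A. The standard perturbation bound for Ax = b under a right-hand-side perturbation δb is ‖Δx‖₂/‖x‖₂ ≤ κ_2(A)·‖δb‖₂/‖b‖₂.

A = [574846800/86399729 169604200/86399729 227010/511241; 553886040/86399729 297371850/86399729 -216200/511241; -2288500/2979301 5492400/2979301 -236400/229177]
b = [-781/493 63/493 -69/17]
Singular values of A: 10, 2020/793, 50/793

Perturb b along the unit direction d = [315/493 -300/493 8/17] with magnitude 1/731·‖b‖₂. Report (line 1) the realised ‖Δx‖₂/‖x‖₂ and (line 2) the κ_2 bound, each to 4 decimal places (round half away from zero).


σ_max = 10, σ_min = 50/793
condition number: 10 ÷ (50/793) = 158.6000
worst-case relative error ≤ 158.6000 × 1/731 = 0.2170
solve Ax = b  →  x = [8.9191 -21.6659 -41.4281]
2-norm of b is 4.3589; of x, 47.5947
re-solving with b+δb shifts x by Δx of norm 0.0946
realised ‖Δx‖/‖x‖ = 0.0020
tightness: 0.0020 against a bound of 0.2170 (unrounded ratio ≈ 0.0092)

0.0020
0.2170


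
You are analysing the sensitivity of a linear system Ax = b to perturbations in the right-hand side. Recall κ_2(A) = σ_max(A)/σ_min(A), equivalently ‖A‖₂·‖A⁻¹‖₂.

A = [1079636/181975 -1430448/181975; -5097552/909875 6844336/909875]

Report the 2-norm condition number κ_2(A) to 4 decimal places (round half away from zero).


313.7500

M = AᵀA = [65547424144/984390625 -87394099392/984390625; -87394099392/984390625 116527315456/984390625]. tr(M)=7282989584/39375625, det(M)=342102016/984390625
λ_max, λ_min = (7282989584/39375625 ± √53039782003741491456/1550439844140625)/2 = 4624/25, 73984/39375625
κ_2(A) = √(λ_max/λ_min) = √((4624/25) / (73984/39375625)) = 313.7500


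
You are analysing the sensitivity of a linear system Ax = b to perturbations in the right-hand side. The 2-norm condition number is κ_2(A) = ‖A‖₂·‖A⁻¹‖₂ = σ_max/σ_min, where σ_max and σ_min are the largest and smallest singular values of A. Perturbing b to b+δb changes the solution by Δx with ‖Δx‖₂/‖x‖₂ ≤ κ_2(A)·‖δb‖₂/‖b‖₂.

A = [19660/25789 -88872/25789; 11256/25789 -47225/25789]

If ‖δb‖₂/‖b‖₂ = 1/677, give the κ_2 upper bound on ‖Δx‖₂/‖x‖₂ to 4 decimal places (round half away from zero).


0.2186

form AᵀA = [1775824/2301289 -7885080/2301289; -7885080/2301289 35046481/2301289] with trace 21905/1369 and determinant 16/1369
eigenvalues of AᵀA: λ = (tr ± √(tr²−4·det))/2 = 16, 1/1369
σ_max=√16=4, σ_min=√(1/1369)=(1/37) → κ = 148.0000
bound on ‖Δx‖/‖x‖: κ·ε = 148.0000·1/677 = 0.2186


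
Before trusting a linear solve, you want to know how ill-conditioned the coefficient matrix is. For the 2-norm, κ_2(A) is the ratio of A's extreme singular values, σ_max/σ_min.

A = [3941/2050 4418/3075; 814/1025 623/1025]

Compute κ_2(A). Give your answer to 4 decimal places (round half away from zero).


246.0000

form AᵀA = [3636373/840500 2045407/630375; 2045407/630375 4602377/1891125] with trace 10227373/1512900 and determinant 28561/37822500
eigenvalues of AᵀA: λ = (tr ± √(tr²−4·det))/2 = 169/25, 169/1512900
κ_2(A) = √(λ_max/λ_min) = √((169/25) / (169/1512900)) = 246.0000


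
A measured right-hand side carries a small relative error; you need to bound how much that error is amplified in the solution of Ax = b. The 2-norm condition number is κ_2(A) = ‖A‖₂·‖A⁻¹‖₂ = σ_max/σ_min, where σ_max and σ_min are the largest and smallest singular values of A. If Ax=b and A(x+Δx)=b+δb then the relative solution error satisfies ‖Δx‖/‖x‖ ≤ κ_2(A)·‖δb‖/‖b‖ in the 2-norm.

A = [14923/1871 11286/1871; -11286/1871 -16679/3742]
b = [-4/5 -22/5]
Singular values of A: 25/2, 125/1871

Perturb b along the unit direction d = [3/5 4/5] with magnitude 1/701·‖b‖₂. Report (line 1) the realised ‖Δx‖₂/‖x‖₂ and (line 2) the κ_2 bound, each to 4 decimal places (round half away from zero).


σ_max = 25/2, σ_min = 125/1871
κ = σ_max/σ_min = (25/2)/(125/1871) = 187.1000
bound on ‖Δx‖/‖x‖: κ·ε = 187.1000·1/701 = 0.2669
solve Ax = b  →  x = [36.0512 -47.8016]
2-norm of b is 4.4721; of x, 59.8722
re-solving with b+δb shifts x by Δx of norm 0.0955
relative error = 0.0016
so the bound overstates the realised error by a factor of ≈ 167.3479 (computed from the unrounded values)

0.0016
0.2669


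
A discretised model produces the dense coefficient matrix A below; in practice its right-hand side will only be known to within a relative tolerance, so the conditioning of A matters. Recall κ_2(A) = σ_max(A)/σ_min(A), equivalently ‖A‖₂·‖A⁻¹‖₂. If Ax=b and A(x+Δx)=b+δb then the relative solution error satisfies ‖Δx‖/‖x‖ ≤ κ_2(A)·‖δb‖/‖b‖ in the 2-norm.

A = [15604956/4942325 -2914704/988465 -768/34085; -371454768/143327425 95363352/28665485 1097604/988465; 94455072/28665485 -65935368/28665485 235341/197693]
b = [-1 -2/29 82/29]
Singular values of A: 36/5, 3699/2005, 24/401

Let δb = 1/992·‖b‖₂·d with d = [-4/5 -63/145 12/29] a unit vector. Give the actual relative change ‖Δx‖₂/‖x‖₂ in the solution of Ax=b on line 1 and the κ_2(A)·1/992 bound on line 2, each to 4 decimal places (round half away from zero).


0.0015
0.1213

largest singular value 36/5, smallest 24/401
κ_2(A) = (36/5) / (24/401) = 120.3000
bound on ‖Δx‖/‖x‖: κ·ε = 120.3000·1/992 = 0.1213
solve Ax = b  →  x = [-19.8823 -21.0778 16.6820]
‖b‖ = 3.0000, ‖x‖ = 33.4345
with δb = [-0.0024 -0.0013 0.0013], A·Δx = δb → ‖Δx‖ = 0.0505
dividing the unrounded norms, ‖Δx‖/‖x‖ = 0.0015
realised/bound (from unrounded values) ≈ 0.0125


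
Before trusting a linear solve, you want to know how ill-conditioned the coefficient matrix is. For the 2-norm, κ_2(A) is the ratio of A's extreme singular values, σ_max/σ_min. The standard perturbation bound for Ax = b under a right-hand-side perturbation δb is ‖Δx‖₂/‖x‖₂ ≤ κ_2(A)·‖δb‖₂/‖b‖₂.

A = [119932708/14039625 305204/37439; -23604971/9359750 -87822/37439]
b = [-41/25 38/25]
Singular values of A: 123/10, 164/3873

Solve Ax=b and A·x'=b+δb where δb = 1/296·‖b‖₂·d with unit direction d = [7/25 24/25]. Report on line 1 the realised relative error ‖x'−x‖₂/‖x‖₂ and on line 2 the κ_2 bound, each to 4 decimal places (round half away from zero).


0.0076
0.9813

largest singular value 123/10, smallest 164/3873
κ = σ_max/σ_min = (123/10)/(164/3873) = 290.4750
bound on ‖Δx‖/‖x‖: κ·ε = 290.4750·1/296 = 0.9813
solve Ax = b  →  x = [-16.4045 16.9890]
‖b‖ = 2.2361, ‖x‖ = 23.6164
δb = ε·‖b‖·d = [0.0021 0.0073]; solving A·Δx = δb gives ‖Δx‖ = 0.1784
relative error = 0.0076
realised/bound (from unrounded values) ≈ 0.0077


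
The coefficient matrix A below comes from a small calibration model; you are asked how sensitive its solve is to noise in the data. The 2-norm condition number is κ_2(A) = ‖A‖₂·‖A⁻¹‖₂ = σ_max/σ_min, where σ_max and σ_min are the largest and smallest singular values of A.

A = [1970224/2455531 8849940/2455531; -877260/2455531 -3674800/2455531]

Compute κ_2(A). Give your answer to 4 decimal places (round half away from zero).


M = AᵀA = [27522885904/35678298769 122249226240/35678298769; 122249226240/35678298769 543346704400/35678298769]. tr(M)=339601184/21224449, det(M)=160000/21224449
λ_max, λ_min = (339601184/21224449 ± √115315380526841856/450477235353601)/2 = 16, 10000/21224449
σ_max=√16=4, σ_min=√(10000/21224449)=(100/4607) → κ = 184.2800

184.2800


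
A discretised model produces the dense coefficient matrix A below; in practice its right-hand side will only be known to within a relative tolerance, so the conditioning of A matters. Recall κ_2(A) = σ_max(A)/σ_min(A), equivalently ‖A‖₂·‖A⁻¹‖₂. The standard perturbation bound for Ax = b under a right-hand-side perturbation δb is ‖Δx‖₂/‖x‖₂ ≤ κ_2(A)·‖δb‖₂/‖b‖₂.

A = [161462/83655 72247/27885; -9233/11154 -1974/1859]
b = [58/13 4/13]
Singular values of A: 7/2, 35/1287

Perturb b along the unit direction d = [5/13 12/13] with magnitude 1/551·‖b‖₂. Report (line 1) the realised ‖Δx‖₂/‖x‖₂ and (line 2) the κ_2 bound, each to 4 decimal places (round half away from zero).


0.0041
0.2336

largest singular value 7/2, smallest 35/1287
condition number: (7/2) ÷ (35/1287) = 128.7000
perturbation bound = 128.7000·1/551 = 0.2336
solve Ax = b  →  x = [-58.1486 45.0400]
2-norm of b is 4.4721; of x, 73.5517
Δx = A⁻¹·δb where δb = 1/551·4.4721·d; ‖Δx‖ = 0.2985
relative error = 0.0041
realised/bound (from unrounded values) ≈ 0.0174


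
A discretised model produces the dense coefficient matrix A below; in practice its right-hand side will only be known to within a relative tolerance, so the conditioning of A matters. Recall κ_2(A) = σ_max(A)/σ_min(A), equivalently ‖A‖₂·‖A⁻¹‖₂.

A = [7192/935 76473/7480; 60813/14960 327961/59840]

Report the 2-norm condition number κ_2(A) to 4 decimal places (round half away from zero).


AᵀA = [58615177/774400 312607269/3097600; 312607269/3097600 1667259793/12390400]; tr = 104204105/495616, det = 707281/1982464
solving λ² − 104204105/495616·λ + 707281/1982464 = 0 gives λ = 841/4, 841/495616
σ_max=√(841/4)=(29/2), σ_min=√(841/495616)=(29/704) → κ = 352.0000

352.0000


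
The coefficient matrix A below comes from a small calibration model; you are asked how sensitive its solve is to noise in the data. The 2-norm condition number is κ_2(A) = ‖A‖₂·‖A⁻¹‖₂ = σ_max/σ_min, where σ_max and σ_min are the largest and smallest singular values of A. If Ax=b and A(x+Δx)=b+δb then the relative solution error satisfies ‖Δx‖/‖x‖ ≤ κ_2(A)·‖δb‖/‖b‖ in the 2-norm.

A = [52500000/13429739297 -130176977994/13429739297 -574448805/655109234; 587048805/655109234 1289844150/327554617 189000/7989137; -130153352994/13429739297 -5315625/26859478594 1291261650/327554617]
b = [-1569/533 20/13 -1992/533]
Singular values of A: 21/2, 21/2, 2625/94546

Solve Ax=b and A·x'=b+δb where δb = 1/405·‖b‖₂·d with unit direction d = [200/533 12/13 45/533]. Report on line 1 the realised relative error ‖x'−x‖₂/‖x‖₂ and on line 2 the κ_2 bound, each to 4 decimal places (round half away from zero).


from the listed singular values, σ₁ = 21/2, σ_n = 2625/94546
κ = σ_max/σ_min = (21/2)/(2625/94546) = 378.1840
perturbation bound = 378.1840·1/405 = 0.9338
solve Ax = b  →  x = [0.3409 0.3138 -0.1099]
‖b‖₂ = 5.0000 and ‖x‖₂ = 0.4762
re-solving with b+δb shifts x by Δx of norm 0.4447
dividing the unrounded norms, ‖Δx‖/‖x‖ = 0.9338
tightness: 0.9338 against a bound of 0.9338; the bound is attained (ratio 1)

0.9338
0.9338


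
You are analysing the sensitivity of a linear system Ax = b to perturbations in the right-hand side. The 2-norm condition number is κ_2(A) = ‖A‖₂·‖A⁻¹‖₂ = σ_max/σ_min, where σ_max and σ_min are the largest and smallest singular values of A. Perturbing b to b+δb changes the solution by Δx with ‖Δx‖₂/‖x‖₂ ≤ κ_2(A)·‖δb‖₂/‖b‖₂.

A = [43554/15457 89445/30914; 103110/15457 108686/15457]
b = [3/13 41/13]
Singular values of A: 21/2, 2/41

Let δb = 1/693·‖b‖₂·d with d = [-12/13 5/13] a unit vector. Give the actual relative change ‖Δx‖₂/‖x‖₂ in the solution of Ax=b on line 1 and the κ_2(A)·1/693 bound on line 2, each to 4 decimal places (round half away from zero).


σ_max = 21/2, σ_min = 2/41
κ_2(A) = (21/2) / (2/41) = 215.2500
κ_2(A)·‖δb‖/‖b‖ = 0.3106
solve Ax = b  →  x = [-14.6478 14.3448]
2-norm of b is 3.1623; of x, 20.5020
with δb = [-0.0042 0.0018], A·Δx = δb → ‖Δx‖ = 0.0935
realised ‖Δx‖/‖x‖ = 0.0046
realised/bound (from unrounded values) ≈ 0.0147

0.0046
0.3106


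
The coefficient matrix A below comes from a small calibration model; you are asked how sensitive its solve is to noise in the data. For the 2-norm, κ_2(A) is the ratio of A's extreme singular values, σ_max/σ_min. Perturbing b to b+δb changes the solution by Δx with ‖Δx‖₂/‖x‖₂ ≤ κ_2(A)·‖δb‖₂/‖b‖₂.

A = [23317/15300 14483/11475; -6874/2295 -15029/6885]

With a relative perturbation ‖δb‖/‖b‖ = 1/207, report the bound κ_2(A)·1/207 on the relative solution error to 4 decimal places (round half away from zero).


M = AᵀA = [82331809/7290000 46263791/5467500; 46263791/5467500 26071234/4100625]. tr(M)=46325041/2624400, det(M)=2401/11664
char-poly roots: 441/25 and 1225/104976
so κ_2 = √((441/25) / (1225/104976)) = 38.8800
perturbation bound = 38.8800·1/207 = 0.1878

0.1878


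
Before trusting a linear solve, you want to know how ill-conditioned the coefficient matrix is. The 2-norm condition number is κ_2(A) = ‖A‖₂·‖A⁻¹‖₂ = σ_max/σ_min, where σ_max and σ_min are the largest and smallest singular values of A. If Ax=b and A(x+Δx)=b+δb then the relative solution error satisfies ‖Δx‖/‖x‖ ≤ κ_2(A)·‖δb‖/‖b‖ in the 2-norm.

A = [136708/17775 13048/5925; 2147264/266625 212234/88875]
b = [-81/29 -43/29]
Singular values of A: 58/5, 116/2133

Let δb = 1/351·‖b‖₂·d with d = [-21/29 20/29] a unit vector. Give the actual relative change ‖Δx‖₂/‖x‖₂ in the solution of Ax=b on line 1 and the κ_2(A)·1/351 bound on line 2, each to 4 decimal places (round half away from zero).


σ_max = 58/5, σ_min = 116/2133
κ_2(A) = (58/5) / (116/2133) = 213.3000
κ_2(A)·‖δb‖/‖b‖ = 0.6077
solve Ax = b  →  x = [-5.3969 17.5800]
‖b‖ = 3.1623, ‖x‖ = 18.3897
δb = ε·‖b‖·d = [-0.0065 0.0062]; solving A·Δx = δb gives ‖Δx‖ = 0.1657
realised ‖Δx‖/‖x‖ = 0.0090
tightness: 0.0090 against a bound of 0.6077 (unrounded ratio ≈ 0.0148)

0.0090
0.6077


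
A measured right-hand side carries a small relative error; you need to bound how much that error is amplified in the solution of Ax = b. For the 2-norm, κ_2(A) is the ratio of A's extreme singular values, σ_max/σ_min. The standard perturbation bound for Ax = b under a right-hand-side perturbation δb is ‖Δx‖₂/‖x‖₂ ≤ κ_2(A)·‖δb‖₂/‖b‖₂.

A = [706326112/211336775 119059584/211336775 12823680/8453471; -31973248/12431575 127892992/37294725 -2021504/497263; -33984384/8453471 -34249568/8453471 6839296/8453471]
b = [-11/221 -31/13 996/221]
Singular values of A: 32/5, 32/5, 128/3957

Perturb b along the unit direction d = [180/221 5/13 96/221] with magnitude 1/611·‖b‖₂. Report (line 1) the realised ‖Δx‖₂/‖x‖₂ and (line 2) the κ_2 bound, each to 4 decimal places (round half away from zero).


largest singular value 32/5, smallest 128/3957
condition number: (32/5) ÷ (128/3957) = 197.8500
bound on ‖Δx‖/‖x‖: κ·ε = 197.8500·1/611 = 0.3238
solve Ax = b  →  x = [-13.0884 16.4095 22.7093]
2-norm of b is 5.0990; of x, 30.9239
with δb = [0.0068 0.0032 0.0036], A·Δx = δb → ‖Δx‖ = 0.2580
dividing the unrounded norms, ‖Δx‖/‖x‖ = 0.0083
tightness: 0.0083 against a bound of 0.3238 (unrounded ratio ≈ 0.0258)

0.0083
0.3238


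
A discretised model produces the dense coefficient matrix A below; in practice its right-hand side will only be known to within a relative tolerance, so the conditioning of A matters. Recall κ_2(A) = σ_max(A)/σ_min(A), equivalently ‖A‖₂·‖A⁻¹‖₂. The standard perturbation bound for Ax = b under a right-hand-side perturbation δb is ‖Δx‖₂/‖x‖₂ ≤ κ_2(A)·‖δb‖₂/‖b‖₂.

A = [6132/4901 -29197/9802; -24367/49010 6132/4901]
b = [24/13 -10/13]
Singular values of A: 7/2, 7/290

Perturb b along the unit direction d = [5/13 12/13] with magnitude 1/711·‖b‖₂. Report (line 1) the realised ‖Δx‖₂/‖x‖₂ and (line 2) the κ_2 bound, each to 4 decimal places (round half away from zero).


largest singular value 7/2, smallest 7/290
κ_2(A) = (7/2) / (7/290) = 145.0000
κ_2(A)·‖δb‖/‖b‖ = 0.2039
solve Ax = b  →  x = [0.2198 -0.5275]
‖b‖₂ = 2.0000 and ‖x‖₂ = 0.5714
δb = ε·‖b‖·d = [0.0011 0.0026]; solving A·Δx = δb gives ‖Δx‖ = 0.1165
realised ‖Δx‖/‖x‖ = 0.2039
so the bound is sharp here: realised error equals the bound

0.2039
0.2039


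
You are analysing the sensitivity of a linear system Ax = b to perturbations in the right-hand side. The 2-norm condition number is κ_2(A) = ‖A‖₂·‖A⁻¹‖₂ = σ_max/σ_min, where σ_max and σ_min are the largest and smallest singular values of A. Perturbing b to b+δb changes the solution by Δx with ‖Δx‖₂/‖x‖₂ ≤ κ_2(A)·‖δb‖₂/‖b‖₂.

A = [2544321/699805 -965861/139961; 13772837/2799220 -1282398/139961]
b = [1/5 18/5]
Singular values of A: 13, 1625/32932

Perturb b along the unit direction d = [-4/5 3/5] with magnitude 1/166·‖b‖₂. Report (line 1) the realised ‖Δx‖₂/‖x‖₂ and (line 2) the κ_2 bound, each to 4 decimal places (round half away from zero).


from the listed singular values, σ₁ = 13, σ_n = 1625/32932
κ_2(A) = 13 / (1625/32932) = 263.4560
κ_2(A)·‖δb‖/‖b‖ = 1.5871
solve Ax = b  →  x = [35.8719 18.8701]
‖b‖₂ = 3.6056 and ‖x‖₂ = 40.5323
re-solving with b+δb shifts x by Δx of norm 0.4402
dividing the unrounded norms, ‖Δx‖/‖x‖ = 0.0109
so the bound overstates the realised error by a factor of ≈ 146.1415 (computed from the unrounded values)

0.0109
1.5871


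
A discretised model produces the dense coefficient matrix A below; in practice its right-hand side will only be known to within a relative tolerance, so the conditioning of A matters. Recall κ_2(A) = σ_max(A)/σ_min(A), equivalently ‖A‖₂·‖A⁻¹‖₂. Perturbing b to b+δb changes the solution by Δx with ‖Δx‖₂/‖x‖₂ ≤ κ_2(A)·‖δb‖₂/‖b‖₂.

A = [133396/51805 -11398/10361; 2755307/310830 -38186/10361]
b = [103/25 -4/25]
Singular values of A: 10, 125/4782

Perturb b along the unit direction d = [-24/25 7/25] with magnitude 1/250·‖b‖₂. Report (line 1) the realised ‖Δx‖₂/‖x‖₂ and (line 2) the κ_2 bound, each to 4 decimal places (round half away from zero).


0.0041
1.5302

largest singular value 10, smallest 125/4782
condition number: 10 ÷ (125/4782) = 382.5600
perturbation bound = 382.5600·1/250 = 1.5302
solve Ax = b  →  x = [-58.7631 -141.2914]
‖b‖ = 4.1231, ‖x‖ = 153.0240
re-solving with b+δb shifts x by Δx of norm 0.6309
realised ‖Δx‖/‖x‖ = 0.0041
realised/bound (from unrounded values) ≈ 0.0027


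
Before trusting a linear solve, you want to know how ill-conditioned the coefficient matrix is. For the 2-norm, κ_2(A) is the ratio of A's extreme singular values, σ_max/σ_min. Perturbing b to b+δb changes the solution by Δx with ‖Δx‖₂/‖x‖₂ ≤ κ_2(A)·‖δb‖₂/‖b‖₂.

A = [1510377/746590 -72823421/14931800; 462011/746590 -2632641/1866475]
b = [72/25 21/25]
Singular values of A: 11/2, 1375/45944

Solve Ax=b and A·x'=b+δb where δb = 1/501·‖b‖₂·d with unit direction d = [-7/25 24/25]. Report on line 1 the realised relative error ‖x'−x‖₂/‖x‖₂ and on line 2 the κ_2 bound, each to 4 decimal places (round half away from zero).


from the listed singular values, σ₁ = 11/2, σ_n = 1375/45944
κ_2(A) = (11/2) / (1375/45944) = 183.7760
κ_2(A)·‖δb‖/‖b‖ = 0.3668
solve Ax = b  →  x = [0.2098 -0.5035]
‖b‖ = 3.0000, ‖x‖ = 0.5455
δb = ε·‖b‖·d = [-0.0017 0.0057]; solving A·Δx = δb gives ‖Δx‖ = 0.2001
relative error = 0.3668
tightness: 0.3668 against a bound of 0.3668; the bound is attained (ratio 1)

0.3668
0.3668


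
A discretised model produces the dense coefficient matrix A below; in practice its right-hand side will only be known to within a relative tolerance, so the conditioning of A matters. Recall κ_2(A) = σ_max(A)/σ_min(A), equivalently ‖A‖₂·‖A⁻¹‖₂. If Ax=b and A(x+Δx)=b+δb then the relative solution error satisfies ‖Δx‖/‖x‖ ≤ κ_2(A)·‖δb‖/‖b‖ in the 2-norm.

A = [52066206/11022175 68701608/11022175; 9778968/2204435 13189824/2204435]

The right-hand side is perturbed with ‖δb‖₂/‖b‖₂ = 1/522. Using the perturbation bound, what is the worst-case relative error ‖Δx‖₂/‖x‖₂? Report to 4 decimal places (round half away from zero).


0.3641

AᵀA = [6066106047396/144457005625 8087519316528/144457005625; 8087519316528/144457005625 10783825648704/144457005625]; tr = 673997267844/5778280225, det = 2176782336/5778280225
char-poly roots: 2916/25 and 746496/231131209
so κ_2 = √((2916/25) / (746496/231131209)) = 190.0375
perturbation bound = 190.0375·1/522 = 0.3641


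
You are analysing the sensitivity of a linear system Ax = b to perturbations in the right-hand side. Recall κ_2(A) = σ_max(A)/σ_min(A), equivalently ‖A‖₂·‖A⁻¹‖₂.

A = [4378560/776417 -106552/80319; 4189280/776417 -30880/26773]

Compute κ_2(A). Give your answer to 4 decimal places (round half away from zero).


form AᵀA = [43664512000/716793529 -9823439360/716793529; -9823439360/716793529 19935498304/6451141761] with trace 245637184/3837681 and determinant 1638400/3837681
solving λ² − 245637184/3837681·λ + 1638400/3837681 = 0 gives λ = 64, 25600/3837681
so κ_2 = √(64 / (25600/3837681)) = 97.9500

97.9500


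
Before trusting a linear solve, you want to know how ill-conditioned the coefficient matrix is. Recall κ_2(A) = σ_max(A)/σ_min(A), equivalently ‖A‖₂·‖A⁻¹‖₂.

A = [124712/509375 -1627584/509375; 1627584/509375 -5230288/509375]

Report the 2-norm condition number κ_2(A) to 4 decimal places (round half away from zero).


16.3000

M = AᵀA = [4263332416/415140625 -13945139712/415140625; -13945139712/415140625 48007907584/415140625]. tr(M)=83633984/664225, det(M)=39337984/664225
solving λ² − 83633984/664225·λ + 39337984/664225 = 0 gives λ = 3136/25, 12544/26569
σ_max=√(3136/25)=(56/5), σ_min=√(12544/26569)=(112/163) → κ = 16.3000


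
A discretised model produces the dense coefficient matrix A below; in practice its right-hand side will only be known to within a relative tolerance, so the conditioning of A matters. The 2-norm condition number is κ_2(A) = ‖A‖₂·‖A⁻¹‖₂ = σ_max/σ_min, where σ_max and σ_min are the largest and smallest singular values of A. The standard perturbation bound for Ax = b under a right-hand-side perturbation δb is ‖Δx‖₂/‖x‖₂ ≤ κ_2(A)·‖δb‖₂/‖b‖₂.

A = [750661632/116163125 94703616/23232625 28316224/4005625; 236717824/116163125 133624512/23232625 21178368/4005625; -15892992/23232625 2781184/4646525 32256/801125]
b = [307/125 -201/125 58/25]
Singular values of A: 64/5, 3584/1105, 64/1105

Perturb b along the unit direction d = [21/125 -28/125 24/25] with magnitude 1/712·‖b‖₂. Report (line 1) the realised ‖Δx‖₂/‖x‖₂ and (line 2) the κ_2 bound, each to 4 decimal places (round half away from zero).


from the listed singular values, σ₁ = 64/5, σ_n = 64/1105
condition number: (64/5) ÷ (64/1105) = 221.0000
worst-case relative error ≤ 221.0000 × 1/712 = 0.3104
solve Ax = b  →  x = [-24.1503 -26.2519 37.5620]
2-norm of b is 3.7417; of x, 51.8006
re-solving with b+δb shifts x by Δx of norm 0.0907
dividing the unrounded norms, ‖Δx‖/‖x‖ = 0.0018
tightness: 0.0018 against a bound of 0.3104 (unrounded ratio ≈ 0.0056)

0.0018
0.3104


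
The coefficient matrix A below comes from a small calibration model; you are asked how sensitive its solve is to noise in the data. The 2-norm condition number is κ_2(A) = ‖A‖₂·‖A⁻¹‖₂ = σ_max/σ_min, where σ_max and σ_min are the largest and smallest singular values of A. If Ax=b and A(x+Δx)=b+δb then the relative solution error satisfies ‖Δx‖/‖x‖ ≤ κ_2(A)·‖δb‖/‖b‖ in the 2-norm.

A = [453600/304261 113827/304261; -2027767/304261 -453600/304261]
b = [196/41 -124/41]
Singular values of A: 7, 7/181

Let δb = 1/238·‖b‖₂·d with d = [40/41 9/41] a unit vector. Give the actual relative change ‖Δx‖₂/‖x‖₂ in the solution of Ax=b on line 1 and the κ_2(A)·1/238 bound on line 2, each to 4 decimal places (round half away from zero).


from the listed singular values, σ₁ = 7, σ_n = 7/181
κ = σ_max/σ_min = 7/(7/181) = 181.0000
perturbation bound = 181.0000·1/238 = 0.7605
solve Ax = b  →  x = [-22.1463 101.0314]
2-norm of b is 5.6569; of x, 103.4301
re-solving with b+δb shifts x by Δx of norm 0.6146
relative error = 0.0059
realised/bound (from unrounded values) ≈ 0.0078

0.0059
0.7605


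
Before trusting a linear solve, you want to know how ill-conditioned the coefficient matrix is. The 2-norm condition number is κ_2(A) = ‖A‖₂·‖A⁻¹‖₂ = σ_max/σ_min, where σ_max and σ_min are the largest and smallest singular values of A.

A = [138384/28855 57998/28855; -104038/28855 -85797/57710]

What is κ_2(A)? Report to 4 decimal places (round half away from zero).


form AᵀA = [1198961476/33304441 499562775/33304441; 499562775/33304441 832647889/133217764] with trace 5628493793/133217764 and determinant 456976/33304441
λ_max, λ_min = (5628493793/133217764 ± √31678968340704780225/17746972645159696)/2 = 169/4, 10816/33304441
κ_2(A) = √(λ_max/λ_min) = √((169/4) / (10816/33304441)) = 360.6875

360.6875


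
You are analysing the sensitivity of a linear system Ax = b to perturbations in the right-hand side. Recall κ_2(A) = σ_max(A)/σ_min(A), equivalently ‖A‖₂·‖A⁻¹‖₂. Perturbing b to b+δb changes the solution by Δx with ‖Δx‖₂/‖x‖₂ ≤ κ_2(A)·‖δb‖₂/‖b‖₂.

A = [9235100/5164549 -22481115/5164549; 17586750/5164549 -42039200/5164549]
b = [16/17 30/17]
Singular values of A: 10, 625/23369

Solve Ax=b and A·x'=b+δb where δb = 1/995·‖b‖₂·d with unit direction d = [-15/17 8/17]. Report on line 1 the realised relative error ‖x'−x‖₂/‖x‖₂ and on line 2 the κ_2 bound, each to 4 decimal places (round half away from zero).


0.3758
0.3758

largest singular value 10, smallest 625/23369
κ = σ_max/σ_min = 10/(625/23369) = 373.9040
perturbation bound = 373.9040·1/995 = 0.3758
solve Ax = b  →  x = [0.0769 -0.1846]
‖b‖₂ = 2.0000 and ‖x‖₂ = 0.2000
re-solving with b+δb shifts x by Δx of norm 0.0752
realised ‖Δx‖/‖x‖ = 0.3758
realised/bound = 1 exactly: the bound is attained for this b and d


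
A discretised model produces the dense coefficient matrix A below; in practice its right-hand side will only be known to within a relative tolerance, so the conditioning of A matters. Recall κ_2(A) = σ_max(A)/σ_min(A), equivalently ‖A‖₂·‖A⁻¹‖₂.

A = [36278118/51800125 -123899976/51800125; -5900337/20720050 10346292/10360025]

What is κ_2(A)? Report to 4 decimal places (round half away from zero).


form AᵀA = [36300336096609/63508945562500 -31112074368522/15877236390625; -31112074368522/15877236390625 106670698263504/15877236390625] with trace 740773006641/101614312900 and determinant 8503056/25403578225
char-poly roots: 729/100 and 46656/1016143129
σ_max=√(729/100)=(27/10), σ_min=√(46656/1016143129)=(216/31877) → κ = 398.4625

398.4625


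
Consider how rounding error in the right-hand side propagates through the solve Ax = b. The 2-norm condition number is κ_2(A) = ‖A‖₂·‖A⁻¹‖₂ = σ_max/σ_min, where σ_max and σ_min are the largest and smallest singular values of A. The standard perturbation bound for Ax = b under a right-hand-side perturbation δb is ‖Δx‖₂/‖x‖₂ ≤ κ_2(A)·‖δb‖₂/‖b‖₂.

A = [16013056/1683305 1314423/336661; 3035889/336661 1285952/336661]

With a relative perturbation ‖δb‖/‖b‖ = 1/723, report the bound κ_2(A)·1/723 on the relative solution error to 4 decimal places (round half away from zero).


M = AᵀA = [578874569521/3369222025 48237772608/673844405; 48237772608/673844405 4020666313/134768881]. tr(M)=4020066434/19936225, det(M)=25411681/19936225
eigenvalues of AᵀA: λ = (tr ± √(tr²−4·det))/2 = 5041/25, 5041/797449
κ = σ_max/σ_min = (71/5)/(71/893) = 178.6000
bound on ‖Δx‖/‖x‖: κ·ε = 178.6000·1/723 = 0.2470

0.2470
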